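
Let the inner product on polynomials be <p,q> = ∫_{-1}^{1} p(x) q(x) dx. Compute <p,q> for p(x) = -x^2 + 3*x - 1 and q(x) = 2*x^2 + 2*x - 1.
<p,q> = 68/15

Expand the product: p(x)·q(x) = -2*x^4 + 4*x^3 + 5*x^2 - 5*x + 1.
∫_{-1}^{1} of each monomial x^k gives [2/(k+1) if k even, 0 if k odd]. Integrating term-by-term (or equivalently evaluating the antiderivative F(x) = -2*x^5/5 + x^4 + 5*x^3/3 - 5*x^2/2 + x at the endpoints):
  F(1) − F(−1) = 23/30 − (-113/30) = 68/15.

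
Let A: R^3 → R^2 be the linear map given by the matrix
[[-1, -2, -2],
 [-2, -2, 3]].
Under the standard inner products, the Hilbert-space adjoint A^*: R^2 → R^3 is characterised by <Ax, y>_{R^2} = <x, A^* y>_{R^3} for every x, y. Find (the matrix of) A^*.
A^* = A^T =
[[-1, -2],
 [-2, -2],
 [-2, 3]]

For real matrices with standard dot products, the defining identity <Ax, y> = <x, A^* y> gives (Ax)^T y = x^T (A^*) y, i.e. x^T A^T y = x^T (A^*) y. Since this holds for all x, y, we must have A^* = A^T. Therefore
A^* =
[[-1, -2],
 [-2, -2],
 [-2, 3]].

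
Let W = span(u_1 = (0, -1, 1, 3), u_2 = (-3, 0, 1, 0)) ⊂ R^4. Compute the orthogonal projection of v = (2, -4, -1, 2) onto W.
proj_W(v) = (258/109, -97/109, 11/109, 291/109)

Set up U = [u_1 | ... | u_2] ∈ R^(4×2). The projector onto W = col(U) is P = U (U^T U)^(-1) U^T.
Compute U^T U =
  [11, 1]
  [1, 10],
and U^T v = (9, -7).
Solve U^T U · c = U^T v for the coefficients: c = (97/109, -86/109). The projection is proj_W(v) = U c.
Check: (v - proj_W(v)) · u_1 = 0  (should be 0).
Check: (v - proj_W(v)) · u_2 = 0  (should be 0).
Result: proj_W(v) = (258/109, -97/109, 11/109, 291/109).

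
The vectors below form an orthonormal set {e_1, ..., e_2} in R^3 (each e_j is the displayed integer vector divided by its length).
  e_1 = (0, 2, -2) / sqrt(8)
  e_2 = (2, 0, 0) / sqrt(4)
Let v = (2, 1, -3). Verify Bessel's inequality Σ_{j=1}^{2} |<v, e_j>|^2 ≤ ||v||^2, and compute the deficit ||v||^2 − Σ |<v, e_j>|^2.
Σ |<v, e_j>|^2 = 12; ||v||^2 = 14; deficit = 2

Write each e_j = u_j / sqrt(<u_j, u_j>) where u_j is the displayed integer vector. Then <v, e_j> = <v, u_j> / sqrt(<u_j, u_j>), so |<v, e_j>|^2 = <v, u_j>^2 / <u_j, u_j>.
Coefficients: <v, e_1> = 8/sqrt(8), <v, e_2> = 4/sqrt(4).
Square and sum: Σ |<v, e_j>|^2 = 12.
Compute ||v||^2 = v·v = 14.
Deficit = 14 − 12 = 2 ≥ 0, confirming Bessel's inequality. (The deficit equals ||v − Σ <v,e_j> e_j||^2, the squared distance from v to span{e_j}.)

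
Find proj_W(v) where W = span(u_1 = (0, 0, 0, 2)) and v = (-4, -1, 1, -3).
proj_W(v) = (0, 0, 0, -3)

Set up U = [u_1 | ... | u_1] ∈ R^(4×1). The projector onto W = col(U) is P = U (U^T U)^(-1) U^T.
Compute U^T U =
  [4],
and U^T v = (-6).
Solve U^T U · c = U^T v for the coefficients: c = (-3/2). The projection is proj_W(v) = U c.
Check: (v - proj_W(v)) · u_1 = 0  (should be 0).
Result: proj_W(v) = (0, 0, 0, -3).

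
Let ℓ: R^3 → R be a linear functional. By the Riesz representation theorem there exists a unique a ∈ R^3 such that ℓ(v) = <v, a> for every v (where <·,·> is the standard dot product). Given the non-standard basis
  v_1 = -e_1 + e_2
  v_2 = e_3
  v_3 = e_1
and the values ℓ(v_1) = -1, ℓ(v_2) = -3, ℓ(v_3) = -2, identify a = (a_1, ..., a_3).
a = (-2, -3, -3)

Write a = (a_1, ..., a_3) in the standard basis. For each basis vector v_i, ℓ(v_i) = <v_i, a> is a linear equation in the a_j's. Collect the n equations into a matrix system V a = ℓ, where row i of V is v_i (expressed in the standard basis). Since V is invertible (lower-triangular with 1s on the diagonal, up to permutation), solve by back-substitution:
  V =
[[-1, 1, 0],
 [0, 0, 1],
 [1, 0, 0]]
  V a = (-1, -3, -2)
Solving gives a = (-2, -3, -3).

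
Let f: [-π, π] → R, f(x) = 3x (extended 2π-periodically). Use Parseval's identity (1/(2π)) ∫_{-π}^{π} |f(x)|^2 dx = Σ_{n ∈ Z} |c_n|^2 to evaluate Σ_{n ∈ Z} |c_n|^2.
Σ |c_n|^2 = 3π^2

Expand and integrate term by term over [-π, π]:
  ∫ (3x)^2 dx = 9·(2π^3/3); ∫ 2·3·(0)·x dx = 0 (odd integrand); ∫ 0^2 dx = 0·2π.
So (1/(2π)) ∫_{-π}^{π} (3x)^2 dx = 9π^2/3 + 0 = 3π^2.
Parseval ⇒ Σ |c_n|^2 = 3π^2.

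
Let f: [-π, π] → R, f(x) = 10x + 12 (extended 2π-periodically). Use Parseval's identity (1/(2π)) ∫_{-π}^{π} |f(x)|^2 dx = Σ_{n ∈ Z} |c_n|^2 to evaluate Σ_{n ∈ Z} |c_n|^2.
Σ |c_n|^2 = 100π^2/3 + 144

Expand and integrate term by term over [-π, π]:
  ∫ (10x)^2 dx = 100·(2π^3/3); ∫ 2·10·(12)·x dx = 0 (odd integrand); ∫ 12^2 dx = 144·2π.
So (1/(2π)) ∫_{-π}^{π} (10x + 12)^2 dx = 100π^2/3 + 144 = 100π^2/3 + 144.
Parseval ⇒ Σ |c_n|^2 = 100π^2/3 + 144.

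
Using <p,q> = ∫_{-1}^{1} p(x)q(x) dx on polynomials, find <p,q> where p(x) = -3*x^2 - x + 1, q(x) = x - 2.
<p,q> = -2/3

Expand the product: p(x)·q(x) = -3*x^3 + 5*x^2 + 3*x - 2.
∫_{-1}^{1} of each monomial x^k gives [2/(k+1) if k even, 0 if k odd]. Integrating term-by-term (or equivalently evaluating the antiderivative F(x) = -3*x^4/4 + 5*x^3/3 + 3*x^2/2 - 2*x at the endpoints):
  F(1) − F(−1) = 5/12 − (13/12) = -2/3.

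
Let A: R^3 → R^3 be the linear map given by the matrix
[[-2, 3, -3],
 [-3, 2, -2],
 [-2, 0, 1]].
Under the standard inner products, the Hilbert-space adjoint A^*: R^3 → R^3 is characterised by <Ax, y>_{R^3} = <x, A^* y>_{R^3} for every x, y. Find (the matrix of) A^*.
A^* = A^T =
[[-2, -3, -2],
 [3, 2, 0],
 [-3, -2, 1]]

For real matrices with standard dot products, the defining identity <Ax, y> = <x, A^* y> gives (Ax)^T y = x^T (A^*) y, i.e. x^T A^T y = x^T (A^*) y. Since this holds for all x, y, we must have A^* = A^T. Therefore
A^* =
[[-2, -3, -2],
 [3, 2, 0],
 [-3, -2, 1]].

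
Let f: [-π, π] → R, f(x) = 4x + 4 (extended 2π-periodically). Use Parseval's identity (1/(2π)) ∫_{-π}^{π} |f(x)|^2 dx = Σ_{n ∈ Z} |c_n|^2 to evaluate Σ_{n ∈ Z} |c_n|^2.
Σ |c_n|^2 = 16π^2/3 + 16

Expand and integrate term by term over [-π, π]:
  ∫ (4x)^2 dx = 16·(2π^3/3); ∫ 2·4·(4)·x dx = 0 (odd integrand); ∫ 4^2 dx = 16·2π.
So (1/(2π)) ∫_{-π}^{π} (4x + 4)^2 dx = 16π^2/3 + 16 = 16π^2/3 + 16.
Parseval ⇒ Σ |c_n|^2 = 16π^2/3 + 16.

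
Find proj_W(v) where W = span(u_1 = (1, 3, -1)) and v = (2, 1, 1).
proj_W(v) = (4/11, 12/11, -4/11)

Set up U = [u_1 | ... | u_1] ∈ R^(3×1). The projector onto W = col(U) is P = U (U^T U)^(-1) U^T.
Compute U^T U =
  [11],
and U^T v = (4).
Solve U^T U · c = U^T v for the coefficients: c = (4/11). The projection is proj_W(v) = U c.
Check: (v - proj_W(v)) · u_1 = 0  (should be 0).
Result: proj_W(v) = (4/11, 12/11, -4/11).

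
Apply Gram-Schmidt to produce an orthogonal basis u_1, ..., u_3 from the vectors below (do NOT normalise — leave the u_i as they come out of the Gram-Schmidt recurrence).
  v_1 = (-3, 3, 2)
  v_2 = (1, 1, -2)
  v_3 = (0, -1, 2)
Orthogonal basis:
  u_1 = (-3, 3, 2)
  u_2 = (5/11, 17/11, -18/11)
  u_3 = (16/29, 8/29, 12/29)

Apply the Gram-Schmidt recurrence
  u_1 = v_1
  u_i = v_i − Σ_{j<i} ((v_i · u_j) / (u_j · u_j)) · u_j.

Step by step this gives:
  u_1 = (-3, 3, 2)
  u_2 = (5/11, 17/11, -18/11)
  u_3 = (16/29, 8/29, 12/29)

Orthogonality check:
  u_2 · u_1 = 0 (should be 0)
  u_3 · u_1 = 0 (should be 0)
  u_3 · u_2 = 0 (should be 0)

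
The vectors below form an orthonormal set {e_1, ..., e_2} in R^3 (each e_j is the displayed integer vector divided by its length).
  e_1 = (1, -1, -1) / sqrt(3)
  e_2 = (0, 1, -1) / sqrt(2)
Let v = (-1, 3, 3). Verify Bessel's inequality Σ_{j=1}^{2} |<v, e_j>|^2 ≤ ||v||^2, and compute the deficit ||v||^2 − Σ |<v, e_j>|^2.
Σ |<v, e_j>|^2 = 49/3; ||v||^2 = 19; deficit = 8/3

Write each e_j = u_j / sqrt(<u_j, u_j>) where u_j is the displayed integer vector. Then <v, e_j> = <v, u_j> / sqrt(<u_j, u_j>), so |<v, e_j>|^2 = <v, u_j>^2 / <u_j, u_j>.
Coefficients: <v, e_1> = -7/sqrt(3), <v, e_2> = 0/sqrt(2).
Square and sum: Σ |<v, e_j>|^2 = 49/3.
Compute ||v||^2 = v·v = 19.
Deficit = 19 − 49/3 = 8/3 ≥ 0, confirming Bessel's inequality. (The deficit equals ||v − Σ <v,e_j> e_j||^2, the squared distance from v to span{e_j}.)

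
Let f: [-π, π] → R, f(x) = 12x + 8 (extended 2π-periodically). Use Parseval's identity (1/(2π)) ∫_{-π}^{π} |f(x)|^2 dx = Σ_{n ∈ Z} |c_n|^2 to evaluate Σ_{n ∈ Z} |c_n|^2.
Σ |c_n|^2 = 48π^2 + 64

Expand and integrate term by term over [-π, π]:
  ∫ (12x)^2 dx = 144·(2π^3/3); ∫ 2·12·(8)·x dx = 0 (odd integrand); ∫ 8^2 dx = 64·2π.
So (1/(2π)) ∫_{-π}^{π} (12x + 8)^2 dx = 144π^2/3 + 64 = 48π^2 + 64.
Parseval ⇒ Σ |c_n|^2 = 48π^2 + 64.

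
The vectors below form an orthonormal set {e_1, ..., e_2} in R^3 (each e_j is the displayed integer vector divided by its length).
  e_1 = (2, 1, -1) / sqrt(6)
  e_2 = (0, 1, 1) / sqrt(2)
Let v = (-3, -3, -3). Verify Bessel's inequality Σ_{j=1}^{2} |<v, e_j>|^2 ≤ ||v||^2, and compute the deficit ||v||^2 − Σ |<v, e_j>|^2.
Σ |<v, e_j>|^2 = 24; ||v||^2 = 27; deficit = 3

Write each e_j = u_j / sqrt(<u_j, u_j>) where u_j is the displayed integer vector. Then <v, e_j> = <v, u_j> / sqrt(<u_j, u_j>), so |<v, e_j>|^2 = <v, u_j>^2 / <u_j, u_j>.
Coefficients: <v, e_1> = -6/sqrt(6), <v, e_2> = -6/sqrt(2).
Square and sum: Σ |<v, e_j>|^2 = 24.
Compute ||v||^2 = v·v = 27.
Deficit = 27 − 24 = 3 ≥ 0, confirming Bessel's inequality. (The deficit equals ||v − Σ <v,e_j> e_j||^2, the squared distance from v to span{e_j}.)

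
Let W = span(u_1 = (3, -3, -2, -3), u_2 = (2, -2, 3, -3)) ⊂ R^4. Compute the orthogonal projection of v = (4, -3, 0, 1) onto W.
proj_W(v) = (1051/581, -1051/581, -393/581, -1122/581)

Set up U = [u_1 | ... | u_2] ∈ R^(4×2). The projector onto W = col(U) is P = U (U^T U)^(-1) U^T.
Compute U^T U =
  [31, 15]
  [15, 26],
and U^T v = (18, 11).
Solve U^T U · c = U^T v for the coefficients: c = (303/581, 71/581). The projection is proj_W(v) = U c.
Check: (v - proj_W(v)) · u_1 = 0  (should be 0).
Check: (v - proj_W(v)) · u_2 = 0  (should be 0).
Result: proj_W(v) = (1051/581, -1051/581, -393/581, -1122/581).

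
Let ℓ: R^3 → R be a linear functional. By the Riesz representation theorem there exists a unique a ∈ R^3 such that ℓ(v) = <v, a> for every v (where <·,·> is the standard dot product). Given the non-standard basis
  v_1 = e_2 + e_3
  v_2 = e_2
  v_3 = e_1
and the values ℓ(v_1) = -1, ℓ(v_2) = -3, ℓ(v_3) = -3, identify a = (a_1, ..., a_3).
a = (-3, -3, 2)

Write a = (a_1, ..., a_3) in the standard basis. For each basis vector v_i, ℓ(v_i) = <v_i, a> is a linear equation in the a_j's. Collect the n equations into a matrix system V a = ℓ, where row i of V is v_i (expressed in the standard basis). Since V is invertible (lower-triangular with 1s on the diagonal, up to permutation), solve by back-substitution:
  V =
[[0, 1, 1],
 [0, 1, 0],
 [1, 0, 0]]
  V a = (-1, -3, -3)
Solving gives a = (-3, -3, 2).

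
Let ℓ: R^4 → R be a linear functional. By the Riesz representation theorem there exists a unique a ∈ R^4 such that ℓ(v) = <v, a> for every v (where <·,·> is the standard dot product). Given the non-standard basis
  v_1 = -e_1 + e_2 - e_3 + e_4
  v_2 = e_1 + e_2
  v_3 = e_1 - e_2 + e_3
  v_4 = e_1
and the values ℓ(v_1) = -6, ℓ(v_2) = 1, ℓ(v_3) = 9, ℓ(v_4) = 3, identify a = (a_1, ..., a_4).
a = (3, -2, 4, 3)

Write a = (a_1, ..., a_4) in the standard basis. For each basis vector v_i, ℓ(v_i) = <v_i, a> is a linear equation in the a_j's. Collect the n equations into a matrix system V a = ℓ, where row i of V is v_i (expressed in the standard basis). Since V is invertible (lower-triangular with 1s on the diagonal, up to permutation), solve by back-substitution:
  V =
[[-1, 1, -1, 1],
 [1, 1, 0, 0],
 [1, -1, 1, 0],
 [1, 0, 0, 0]]
  V a = (-6, 1, 9, 3)
Solving gives a = (3, -2, 4, 3).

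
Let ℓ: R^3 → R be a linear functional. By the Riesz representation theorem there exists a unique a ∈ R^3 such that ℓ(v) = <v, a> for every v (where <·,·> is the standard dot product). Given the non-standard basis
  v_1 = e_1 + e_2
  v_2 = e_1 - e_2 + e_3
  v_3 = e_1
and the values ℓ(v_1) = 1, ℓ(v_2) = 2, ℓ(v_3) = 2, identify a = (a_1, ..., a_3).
a = (2, -1, -1)

Write a = (a_1, ..., a_3) in the standard basis. For each basis vector v_i, ℓ(v_i) = <v_i, a> is a linear equation in the a_j's. Collect the n equations into a matrix system V a = ℓ, where row i of V is v_i (expressed in the standard basis). Since V is invertible (lower-triangular with 1s on the diagonal, up to permutation), solve by back-substitution:
  V =
[[1, 1, 0],
 [1, -1, 1],
 [1, 0, 0]]
  V a = (1, 2, 2)
Solving gives a = (2, -1, -1).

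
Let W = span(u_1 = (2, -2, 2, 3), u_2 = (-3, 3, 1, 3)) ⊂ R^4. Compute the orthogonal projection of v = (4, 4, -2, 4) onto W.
proj_W(v) = (-186/587, 186/587, 686/587, 1356/587)

Set up U = [u_1 | ... | u_2] ∈ R^(4×2). The projector onto W = col(U) is P = U (U^T U)^(-1) U^T.
Compute U^T U =
  [21, -1]
  [-1, 28],
and U^T v = (8, 10).
Solve U^T U · c = U^T v for the coefficients: c = (234/587, 218/587). The projection is proj_W(v) = U c.
Check: (v - proj_W(v)) · u_1 = 0  (should be 0).
Check: (v - proj_W(v)) · u_2 = 0  (should be 0).
Result: proj_W(v) = (-186/587, 186/587, 686/587, 1356/587).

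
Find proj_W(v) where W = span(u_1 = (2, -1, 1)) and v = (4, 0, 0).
proj_W(v) = (8/3, -4/3, 4/3)

Set up U = [u_1 | ... | u_1] ∈ R^(3×1). The projector onto W = col(U) is P = U (U^T U)^(-1) U^T.
Compute U^T U =
  [6],
and U^T v = (8).
Solve U^T U · c = U^T v for the coefficients: c = (4/3). The projection is proj_W(v) = U c.
Check: (v - proj_W(v)) · u_1 = 0  (should be 0).
Result: proj_W(v) = (8/3, -4/3, 4/3).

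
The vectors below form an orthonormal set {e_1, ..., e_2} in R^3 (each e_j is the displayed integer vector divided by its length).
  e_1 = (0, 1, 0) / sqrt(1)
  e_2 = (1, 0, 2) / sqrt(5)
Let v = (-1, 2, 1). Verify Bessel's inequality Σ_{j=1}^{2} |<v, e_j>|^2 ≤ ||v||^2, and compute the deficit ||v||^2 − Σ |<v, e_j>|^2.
Σ |<v, e_j>|^2 = 21/5; ||v||^2 = 6; deficit = 9/5

Write each e_j = u_j / sqrt(<u_j, u_j>) where u_j is the displayed integer vector. Then <v, e_j> = <v, u_j> / sqrt(<u_j, u_j>), so |<v, e_j>|^2 = <v, u_j>^2 / <u_j, u_j>.
Coefficients: <v, e_1> = 2/sqrt(1), <v, e_2> = 1/sqrt(5).
Square and sum: Σ |<v, e_j>|^2 = 21/5.
Compute ||v||^2 = v·v = 6.
Deficit = 6 − 21/5 = 9/5 ≥ 0, confirming Bessel's inequality. (The deficit equals ||v − Σ <v,e_j> e_j||^2, the squared distance from v to span{e_j}.)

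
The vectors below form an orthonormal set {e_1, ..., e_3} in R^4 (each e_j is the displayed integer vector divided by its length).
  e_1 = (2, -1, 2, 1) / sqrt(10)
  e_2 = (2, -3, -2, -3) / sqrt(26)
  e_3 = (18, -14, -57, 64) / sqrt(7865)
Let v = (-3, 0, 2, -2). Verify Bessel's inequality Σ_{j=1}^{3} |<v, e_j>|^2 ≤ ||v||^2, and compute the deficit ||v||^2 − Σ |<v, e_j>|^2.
Σ |<v, e_j>|^2 = 1616/121; ||v||^2 = 17; deficit = 441/121

Write each e_j = u_j / sqrt(<u_j, u_j>) where u_j is the displayed integer vector. Then <v, e_j> = <v, u_j> / sqrt(<u_j, u_j>), so |<v, e_j>|^2 = <v, u_j>^2 / <u_j, u_j>.
Coefficients: <v, e_1> = -4/sqrt(10), <v, e_2> = -4/sqrt(26), <v, e_3> = -296/sqrt(7865).
Square and sum: Σ |<v, e_j>|^2 = 1616/121.
Compute ||v||^2 = v·v = 17.
Deficit = 17 − 1616/121 = 441/121 ≥ 0, confirming Bessel's inequality. (The deficit equals ||v − Σ <v,e_j> e_j||^2, the squared distance from v to span{e_j}.)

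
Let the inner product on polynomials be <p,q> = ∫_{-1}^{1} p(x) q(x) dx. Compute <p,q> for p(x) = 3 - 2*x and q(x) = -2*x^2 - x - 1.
<p,q> = -26/3

Expand the product: p(x)·q(x) = 4*x^3 - 4*x^2 - x - 3.
∫_{-1}^{1} of each monomial x^k gives [2/(k+1) if k even, 0 if k odd]. Integrating term-by-term (or equivalently evaluating the antiderivative F(x) = x^4 - 4*x^3/3 - x^2/2 - 3*x at the endpoints):
  F(1) − F(−1) = -23/6 − (29/6) = -26/3.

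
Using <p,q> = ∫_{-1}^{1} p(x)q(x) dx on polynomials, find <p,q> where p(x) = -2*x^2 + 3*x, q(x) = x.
<p,q> = 2

Expand the product: p(x)·q(x) = -2*x^3 + 3*x^2.
∫_{-1}^{1} of each monomial x^k gives [2/(k+1) if k even, 0 if k odd]. Integrating term-by-term (or equivalently evaluating the antiderivative F(x) = -x^4/2 + x^3 at the endpoints):
  F(1) − F(−1) = 1/2 − (-3/2) = 2.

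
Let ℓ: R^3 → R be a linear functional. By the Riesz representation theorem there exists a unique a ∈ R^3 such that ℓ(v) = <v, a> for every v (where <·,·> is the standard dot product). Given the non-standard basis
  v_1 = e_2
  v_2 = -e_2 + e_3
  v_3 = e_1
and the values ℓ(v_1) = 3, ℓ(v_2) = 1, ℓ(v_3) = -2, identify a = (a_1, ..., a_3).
a = (-2, 3, 4)

Write a = (a_1, ..., a_3) in the standard basis. For each basis vector v_i, ℓ(v_i) = <v_i, a> is a linear equation in the a_j's. Collect the n equations into a matrix system V a = ℓ, where row i of V is v_i (expressed in the standard basis). Since V is invertible (lower-triangular with 1s on the diagonal, up to permutation), solve by back-substitution:
  V =
[[0, 1, 0],
 [0, -1, 1],
 [1, 0, 0]]
  V a = (3, 1, -2)
Solving gives a = (-2, 3, 4).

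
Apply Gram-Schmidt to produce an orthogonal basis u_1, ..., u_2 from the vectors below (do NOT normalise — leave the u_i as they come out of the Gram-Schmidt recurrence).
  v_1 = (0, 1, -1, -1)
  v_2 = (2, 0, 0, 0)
Orthogonal basis:
  u_1 = (0, 1, -1, -1)
  u_2 = (2, 0, 0, 0)

Apply the Gram-Schmidt recurrence
  u_1 = v_1
  u_i = v_i − Σ_{j<i} ((v_i · u_j) / (u_j · u_j)) · u_j.

Step by step this gives:
  u_1 = (0, 1, -1, -1)
  u_2 = (2, 0, 0, 0)

Orthogonality check:
  u_2 · u_1 = 0 (should be 0)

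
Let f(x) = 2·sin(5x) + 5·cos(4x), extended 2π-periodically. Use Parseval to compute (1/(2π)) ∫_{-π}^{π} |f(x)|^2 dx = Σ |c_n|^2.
Σ |c_n|^2 = 29/2

Expand |f|^2 and use orthogonality of {sin(nx), cos(mx)} on [-π, π]:
  ∫_{-π}^{π} sin(nx)^2 dx = π, ∫ cos(mx)^2 dx = π, and cross terms integrate to 0.
So ∫_{-π}^{π} f(x)^2 dx = 2^2 · π + 5^2 · π = (4 + 25)π.
Divide by 2π: (4 + 25)/2 = 29/2.
By Parseval, this equals Σ |c_n|^2.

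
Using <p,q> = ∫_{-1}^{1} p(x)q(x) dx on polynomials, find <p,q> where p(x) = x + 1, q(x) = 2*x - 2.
<p,q> = -8/3

Expand the product: p(x)·q(x) = 2*x^2 - 2.
∫_{-1}^{1} of each monomial x^k gives [2/(k+1) if k even, 0 if k odd]. Integrating term-by-term (or equivalently evaluating the antiderivative F(x) = 2*x^3/3 - 2*x at the endpoints):
  F(1) − F(−1) = -4/3 − (4/3) = -8/3.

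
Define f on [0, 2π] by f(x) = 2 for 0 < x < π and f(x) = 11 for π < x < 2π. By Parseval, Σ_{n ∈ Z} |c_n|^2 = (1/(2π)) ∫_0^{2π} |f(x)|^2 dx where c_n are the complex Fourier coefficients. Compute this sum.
Σ |c_n|^2 = 125/2

Parseval equates the L^2 energy of f (normalised by 1/(2π)) with the ℓ^2 sum of its Fourier coefficients: (1/(2π)) ∫_0^{2π} |f|^2 = Σ |c_n|^2.
Compute the left side: (1/(2π)) [∫_0^π 2^2 dx + ∫_π^{2π} 11^2 dx] = (1/(2π)) · (4π + 121π) = (4 + 121)/2 = 125/2.
So Σ_{n ∈ Z} |c_n|^2 = 125/2.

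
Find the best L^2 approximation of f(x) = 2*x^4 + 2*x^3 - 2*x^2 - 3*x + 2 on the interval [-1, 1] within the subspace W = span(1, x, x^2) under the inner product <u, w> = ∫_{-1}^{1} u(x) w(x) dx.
g(x) = -2*x^2/7 - 9*x/5 + 64/35

The best approximation g ∈ W is the orthogonal projection of f onto W. Writing g = a_0 + a_1 x + a_2 x^2, the coefficients solve the normal equations G · a = b where
  G_{ij} = <φ_i, φ_j> and b_i = <f, φ_i>, with φ_0 = 1, φ_1 = x, φ_2 = x^2.
G =
  [2, 0, 2/3]
  [0, 2/3, 0]
  [2/3, 0, 2/5],
b = (52/15, -6/5, 116/105).
Solving gives a_0 = 64/35, a_1 = -9/5, a_2 = -2/7, so
  g(x) = -2*x^2/7 - 9*x/5 + 64/35.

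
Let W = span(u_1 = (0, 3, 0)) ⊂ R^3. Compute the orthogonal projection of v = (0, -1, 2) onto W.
proj_W(v) = (0, -1, 0)

Set up U = [u_1 | ... | u_1] ∈ R^(3×1). The projector onto W = col(U) is P = U (U^T U)^(-1) U^T.
Compute U^T U =
  [9],
and U^T v = (-3).
Solve U^T U · c = U^T v for the coefficients: c = (-1/3). The projection is proj_W(v) = U c.
Check: (v - proj_W(v)) · u_1 = 0  (should be 0).
Result: proj_W(v) = (0, -1, 0).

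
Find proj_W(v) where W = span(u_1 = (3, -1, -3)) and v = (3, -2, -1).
proj_W(v) = (42/19, -14/19, -42/19)

Set up U = [u_1 | ... | u_1] ∈ R^(3×1). The projector onto W = col(U) is P = U (U^T U)^(-1) U^T.
Compute U^T U =
  [19],
and U^T v = (14).
Solve U^T U · c = U^T v for the coefficients: c = (14/19). The projection is proj_W(v) = U c.
Check: (v - proj_W(v)) · u_1 = 0  (should be 0).
Result: proj_W(v) = (42/19, -14/19, -42/19).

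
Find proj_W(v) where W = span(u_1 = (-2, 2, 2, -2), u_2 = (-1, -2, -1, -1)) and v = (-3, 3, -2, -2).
proj_W(v) = (-53/27, 23/27, 11/9, -53/27)

Set up U = [u_1 | ... | u_2] ∈ R^(4×2). The projector onto W = col(U) is P = U (U^T U)^(-1) U^T.
Compute U^T U =
  [16, -2]
  [-2, 7],
and U^T v = (12, 1).
Solve U^T U · c = U^T v for the coefficients: c = (43/54, 10/27). The projection is proj_W(v) = U c.
Check: (v - proj_W(v)) · u_1 = 0  (should be 0).
Check: (v - proj_W(v)) · u_2 = 0  (should be 0).
Result: proj_W(v) = (-53/27, 23/27, 11/9, -53/27).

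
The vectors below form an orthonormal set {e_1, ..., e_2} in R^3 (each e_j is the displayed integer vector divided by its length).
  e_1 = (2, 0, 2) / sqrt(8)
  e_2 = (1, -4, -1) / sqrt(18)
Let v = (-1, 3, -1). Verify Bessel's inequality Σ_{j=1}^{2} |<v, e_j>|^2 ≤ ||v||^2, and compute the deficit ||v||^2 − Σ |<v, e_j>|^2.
Σ |<v, e_j>|^2 = 10; ||v||^2 = 11; deficit = 1

Write each e_j = u_j / sqrt(<u_j, u_j>) where u_j is the displayed integer vector. Then <v, e_j> = <v, u_j> / sqrt(<u_j, u_j>), so |<v, e_j>|^2 = <v, u_j>^2 / <u_j, u_j>.
Coefficients: <v, e_1> = -4/sqrt(8), <v, e_2> = -12/sqrt(18).
Square and sum: Σ |<v, e_j>|^2 = 10.
Compute ||v||^2 = v·v = 11.
Deficit = 11 − 10 = 1 ≥ 0, confirming Bessel's inequality. (The deficit equals ||v − Σ <v,e_j> e_j||^2, the squared distance from v to span{e_j}.)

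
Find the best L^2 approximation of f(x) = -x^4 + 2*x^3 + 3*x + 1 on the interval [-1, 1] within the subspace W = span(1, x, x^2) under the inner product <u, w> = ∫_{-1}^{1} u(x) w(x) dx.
g(x) = -6*x^2/7 + 21*x/5 + 38/35

The best approximation g ∈ W is the orthogonal projection of f onto W. Writing g = a_0 + a_1 x + a_2 x^2, the coefficients solve the normal equations G · a = b where
  G_{ij} = <φ_i, φ_j> and b_i = <f, φ_i>, with φ_0 = 1, φ_1 = x, φ_2 = x^2.
G =
  [2, 0, 2/3]
  [0, 2/3, 0]
  [2/3, 0, 2/5],
b = (8/5, 14/5, 8/21).
Solving gives a_0 = 38/35, a_1 = 21/5, a_2 = -6/7, so
  g(x) = -6*x^2/7 + 21*x/5 + 38/35.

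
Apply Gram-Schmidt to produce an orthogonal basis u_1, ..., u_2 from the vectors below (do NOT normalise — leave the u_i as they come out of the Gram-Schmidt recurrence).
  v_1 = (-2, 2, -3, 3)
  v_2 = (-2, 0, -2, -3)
Orthogonal basis:
  u_1 = (-2, 2, -3, 3)
  u_2 = (-25/13, -1/13, -49/26, -81/26)

Apply the Gram-Schmidt recurrence
  u_1 = v_1
  u_i = v_i − Σ_{j<i} ((v_i · u_j) / (u_j · u_j)) · u_j.

Step by step this gives:
  u_1 = (-2, 2, -3, 3)
  u_2 = (-25/13, -1/13, -49/26, -81/26)

Orthogonality check:
  u_2 · u_1 = 0 (should be 0)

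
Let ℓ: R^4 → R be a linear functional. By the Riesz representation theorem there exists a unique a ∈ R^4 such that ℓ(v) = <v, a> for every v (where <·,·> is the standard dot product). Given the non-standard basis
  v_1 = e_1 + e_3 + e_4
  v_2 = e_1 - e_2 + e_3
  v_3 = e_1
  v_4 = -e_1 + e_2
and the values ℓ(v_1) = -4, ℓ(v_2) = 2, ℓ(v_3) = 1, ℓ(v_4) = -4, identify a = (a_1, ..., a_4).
a = (1, -3, -2, -3)

Write a = (a_1, ..., a_4) in the standard basis. For each basis vector v_i, ℓ(v_i) = <v_i, a> is a linear equation in the a_j's. Collect the n equations into a matrix system V a = ℓ, where row i of V is v_i (expressed in the standard basis). Since V is invertible (lower-triangular with 1s on the diagonal, up to permutation), solve by back-substitution:
  V =
[[1, 0, 1, 1],
 [1, -1, 1, 0],
 [1, 0, 0, 0],
 [-1, 1, 0, 0]]
  V a = (-4, 2, 1, -4)
Solving gives a = (1, -3, -2, -3).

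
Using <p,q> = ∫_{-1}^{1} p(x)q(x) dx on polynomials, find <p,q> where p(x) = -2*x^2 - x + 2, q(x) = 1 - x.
<p,q> = 10/3

Expand the product: p(x)·q(x) = 2*x^3 - x^2 - 3*x + 2.
∫_{-1}^{1} of each monomial x^k gives [2/(k+1) if k even, 0 if k odd]. Integrating term-by-term (or equivalently evaluating the antiderivative F(x) = x^4/2 - x^3/3 - 3*x^2/2 + 2*x at the endpoints):
  F(1) − F(−1) = 2/3 − (-8/3) = 10/3.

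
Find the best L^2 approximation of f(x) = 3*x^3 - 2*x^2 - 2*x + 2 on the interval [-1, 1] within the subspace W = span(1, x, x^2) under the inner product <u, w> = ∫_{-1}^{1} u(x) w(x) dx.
g(x) = -2*x^2 - x/5 + 2

The best approximation g ∈ W is the orthogonal projection of f onto W. Writing g = a_0 + a_1 x + a_2 x^2, the coefficients solve the normal equations G · a = b where
  G_{ij} = <φ_i, φ_j> and b_i = <f, φ_i>, with φ_0 = 1, φ_1 = x, φ_2 = x^2.
G =
  [2, 0, 2/3]
  [0, 2/3, 0]
  [2/3, 0, 2/5],
b = (8/3, -2/15, 8/15).
Solving gives a_0 = 2, a_1 = -1/5, a_2 = -2, so
  g(x) = -2*x^2 - x/5 + 2.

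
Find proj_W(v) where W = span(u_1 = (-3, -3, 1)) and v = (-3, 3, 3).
proj_W(v) = (-9/19, -9/19, 3/19)

Set up U = [u_1 | ... | u_1] ∈ R^(3×1). The projector onto W = col(U) is P = U (U^T U)^(-1) U^T.
Compute U^T U =
  [19],
and U^T v = (3).
Solve U^T U · c = U^T v for the coefficients: c = (3/19). The projection is proj_W(v) = U c.
Check: (v - proj_W(v)) · u_1 = 0  (should be 0).
Result: proj_W(v) = (-9/19, -9/19, 3/19).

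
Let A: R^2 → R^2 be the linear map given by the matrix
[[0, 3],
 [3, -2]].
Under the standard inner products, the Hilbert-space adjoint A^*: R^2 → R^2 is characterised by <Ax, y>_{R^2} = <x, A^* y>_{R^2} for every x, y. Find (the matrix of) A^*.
A^* = A^T =
[[0, 3],
 [3, -2]]

For real matrices with standard dot products, the defining identity <Ax, y> = <x, A^* y> gives (Ax)^T y = x^T (A^*) y, i.e. x^T A^T y = x^T (A^*) y. Since this holds for all x, y, we must have A^* = A^T. Therefore
A^* =
[[0, 3],
 [3, -2]].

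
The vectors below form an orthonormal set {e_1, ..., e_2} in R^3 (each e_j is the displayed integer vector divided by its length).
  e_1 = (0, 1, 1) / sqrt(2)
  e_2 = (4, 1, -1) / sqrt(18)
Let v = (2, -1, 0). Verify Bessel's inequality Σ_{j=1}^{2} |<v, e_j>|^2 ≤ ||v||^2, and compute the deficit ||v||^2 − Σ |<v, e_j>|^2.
Σ |<v, e_j>|^2 = 29/9; ||v||^2 = 5; deficit = 16/9

Write each e_j = u_j / sqrt(<u_j, u_j>) where u_j is the displayed integer vector. Then <v, e_j> = <v, u_j> / sqrt(<u_j, u_j>), so |<v, e_j>|^2 = <v, u_j>^2 / <u_j, u_j>.
Coefficients: <v, e_1> = -1/sqrt(2), <v, e_2> = 7/sqrt(18).
Square and sum: Σ |<v, e_j>|^2 = 29/9.
Compute ||v||^2 = v·v = 5.
Deficit = 5 − 29/9 = 16/9 ≥ 0, confirming Bessel's inequality. (The deficit equals ||v − Σ <v,e_j> e_j||^2, the squared distance from v to span{e_j}.)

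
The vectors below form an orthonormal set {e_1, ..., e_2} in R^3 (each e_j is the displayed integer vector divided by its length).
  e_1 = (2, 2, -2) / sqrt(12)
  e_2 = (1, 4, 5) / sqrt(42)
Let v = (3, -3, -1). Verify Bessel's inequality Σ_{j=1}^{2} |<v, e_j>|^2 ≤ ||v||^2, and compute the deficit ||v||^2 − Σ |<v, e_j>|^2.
Σ |<v, e_j>|^2 = 5; ||v||^2 = 19; deficit = 14

Write each e_j = u_j / sqrt(<u_j, u_j>) where u_j is the displayed integer vector. Then <v, e_j> = <v, u_j> / sqrt(<u_j, u_j>), so |<v, e_j>|^2 = <v, u_j>^2 / <u_j, u_j>.
Coefficients: <v, e_1> = 2/sqrt(12), <v, e_2> = -14/sqrt(42).
Square and sum: Σ |<v, e_j>|^2 = 5.
Compute ||v||^2 = v·v = 19.
Deficit = 19 − 5 = 14 ≥ 0, confirming Bessel's inequality. (The deficit equals ||v − Σ <v,e_j> e_j||^2, the squared distance from v to span{e_j}.)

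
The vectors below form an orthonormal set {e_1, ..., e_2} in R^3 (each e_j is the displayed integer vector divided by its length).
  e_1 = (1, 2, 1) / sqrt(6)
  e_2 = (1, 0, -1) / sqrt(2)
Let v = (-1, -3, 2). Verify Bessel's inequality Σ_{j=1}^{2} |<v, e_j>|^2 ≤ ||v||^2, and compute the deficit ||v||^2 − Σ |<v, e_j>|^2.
Σ |<v, e_j>|^2 = 26/3; ||v||^2 = 14; deficit = 16/3

Write each e_j = u_j / sqrt(<u_j, u_j>) where u_j is the displayed integer vector. Then <v, e_j> = <v, u_j> / sqrt(<u_j, u_j>), so |<v, e_j>|^2 = <v, u_j>^2 / <u_j, u_j>.
Coefficients: <v, e_1> = -5/sqrt(6), <v, e_2> = -3/sqrt(2).
Square and sum: Σ |<v, e_j>|^2 = 26/3.
Compute ||v||^2 = v·v = 14.
Deficit = 14 − 26/3 = 16/3 ≥ 0, confirming Bessel's inequality. (The deficit equals ||v − Σ <v,e_j> e_j||^2, the squared distance from v to span{e_j}.)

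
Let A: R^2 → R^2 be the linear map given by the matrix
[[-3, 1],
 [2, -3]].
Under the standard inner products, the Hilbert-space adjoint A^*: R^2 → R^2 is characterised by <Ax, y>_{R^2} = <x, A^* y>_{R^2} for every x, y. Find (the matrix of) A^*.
A^* = A^T =
[[-3, 2],
 [1, -3]]

For real matrices with standard dot products, the defining identity <Ax, y> = <x, A^* y> gives (Ax)^T y = x^T (A^*) y, i.e. x^T A^T y = x^T (A^*) y. Since this holds for all x, y, we must have A^* = A^T. Therefore
A^* =
[[-3, 2],
 [1, -3]].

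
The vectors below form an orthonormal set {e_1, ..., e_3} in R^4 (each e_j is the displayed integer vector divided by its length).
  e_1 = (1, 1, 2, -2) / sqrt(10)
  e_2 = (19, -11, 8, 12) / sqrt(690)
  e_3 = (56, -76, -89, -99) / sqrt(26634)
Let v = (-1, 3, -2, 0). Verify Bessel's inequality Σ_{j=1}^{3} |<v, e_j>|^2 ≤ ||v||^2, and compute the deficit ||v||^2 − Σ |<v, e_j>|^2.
Σ |<v, e_j>|^2 = 1452/193; ||v||^2 = 14; deficit = 1250/193

Write each e_j = u_j / sqrt(<u_j, u_j>) where u_j is the displayed integer vector. Then <v, e_j> = <v, u_j> / sqrt(<u_j, u_j>), so |<v, e_j>|^2 = <v, u_j>^2 / <u_j, u_j>.
Coefficients: <v, e_1> = -2/sqrt(10), <v, e_2> = -68/sqrt(690), <v, e_3> = -106/sqrt(26634).
Square and sum: Σ |<v, e_j>|^2 = 1452/193.
Compute ||v||^2 = v·v = 14.
Deficit = 14 − 1452/193 = 1250/193 ≥ 0, confirming Bessel's inequality. (The deficit equals ||v − Σ <v,e_j> e_j||^2, the squared distance from v to span{e_j}.)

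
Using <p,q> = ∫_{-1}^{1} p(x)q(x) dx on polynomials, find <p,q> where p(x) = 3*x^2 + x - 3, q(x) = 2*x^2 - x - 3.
<p,q> = 146/15

Expand the product: p(x)·q(x) = 6*x^4 - x^3 - 16*x^2 + 9.
∫_{-1}^{1} of each monomial x^k gives [2/(k+1) if k even, 0 if k odd]. Integrating term-by-term (or equivalently evaluating the antiderivative F(x) = 6*x^5/5 - x^4/4 - 16*x^3/3 + 9*x at the endpoints):
  F(1) − F(−1) = 277/60 − (-307/60) = 146/15.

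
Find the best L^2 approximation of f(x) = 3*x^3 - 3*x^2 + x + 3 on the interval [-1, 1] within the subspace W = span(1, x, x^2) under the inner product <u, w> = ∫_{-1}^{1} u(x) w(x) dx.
g(x) = -3*x^2 + 14*x/5 + 3

The best approximation g ∈ W is the orthogonal projection of f onto W. Writing g = a_0 + a_1 x + a_2 x^2, the coefficients solve the normal equations G · a = b where
  G_{ij} = <φ_i, φ_j> and b_i = <f, φ_i>, with φ_0 = 1, φ_1 = x, φ_2 = x^2.
G =
  [2, 0, 2/3]
  [0, 2/3, 0]
  [2/3, 0, 2/5],
b = (4, 28/15, 4/5).
Solving gives a_0 = 3, a_1 = 14/5, a_2 = -3, so
  g(x) = -3*x^2 + 14*x/5 + 3.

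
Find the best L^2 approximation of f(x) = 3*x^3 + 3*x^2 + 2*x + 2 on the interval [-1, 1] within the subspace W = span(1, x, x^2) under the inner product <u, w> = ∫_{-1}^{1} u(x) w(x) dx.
g(x) = 3*x^2 + 19*x/5 + 2

The best approximation g ∈ W is the orthogonal projection of f onto W. Writing g = a_0 + a_1 x + a_2 x^2, the coefficients solve the normal equations G · a = b where
  G_{ij} = <φ_i, φ_j> and b_i = <f, φ_i>, with φ_0 = 1, φ_1 = x, φ_2 = x^2.
G =
  [2, 0, 2/3]
  [0, 2/3, 0]
  [2/3, 0, 2/5],
b = (6, 38/15, 38/15).
Solving gives a_0 = 2, a_1 = 19/5, a_2 = 3, so
  g(x) = 3*x^2 + 19*x/5 + 2.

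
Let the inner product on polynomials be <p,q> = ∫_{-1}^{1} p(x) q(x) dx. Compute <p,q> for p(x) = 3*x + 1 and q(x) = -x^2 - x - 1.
<p,q> = -14/3

Expand the product: p(x)·q(x) = -3*x^3 - 4*x^2 - 4*x - 1.
∫_{-1}^{1} of each monomial x^k gives [2/(k+1) if k even, 0 if k odd]. Integrating term-by-term (or equivalently evaluating the antiderivative F(x) = -3*x^4/4 - 4*x^3/3 - 2*x^2 - x at the endpoints):
  F(1) − F(−1) = -61/12 − (-5/12) = -14/3.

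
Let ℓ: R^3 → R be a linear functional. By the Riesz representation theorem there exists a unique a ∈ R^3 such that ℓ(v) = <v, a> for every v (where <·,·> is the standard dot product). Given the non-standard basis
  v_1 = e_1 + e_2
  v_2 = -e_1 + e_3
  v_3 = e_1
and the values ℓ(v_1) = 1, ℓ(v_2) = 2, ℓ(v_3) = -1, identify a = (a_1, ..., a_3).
a = (-1, 2, 1)

Write a = (a_1, ..., a_3) in the standard basis. For each basis vector v_i, ℓ(v_i) = <v_i, a> is a linear equation in the a_j's. Collect the n equations into a matrix system V a = ℓ, where row i of V is v_i (expressed in the standard basis). Since V is invertible (lower-triangular with 1s on the diagonal, up to permutation), solve by back-substitution:
  V =
[[1, 1, 0],
 [-1, 0, 1],
 [1, 0, 0]]
  V a = (1, 2, -1)
Solving gives a = (-1, 2, 1).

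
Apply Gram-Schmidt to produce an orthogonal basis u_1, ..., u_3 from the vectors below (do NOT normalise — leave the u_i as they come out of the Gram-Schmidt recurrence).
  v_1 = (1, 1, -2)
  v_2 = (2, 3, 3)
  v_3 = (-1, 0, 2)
Orthogonal basis:
  u_1 = (1, 1, -2)
  u_2 = (13/6, 19/6, 8/3)
  u_3 = (-63/131, 49/131, -7/131)

Apply the Gram-Schmidt recurrence
  u_1 = v_1
  u_i = v_i − Σ_{j<i} ((v_i · u_j) / (u_j · u_j)) · u_j.

Step by step this gives:
  u_1 = (1, 1, -2)
  u_2 = (13/6, 19/6, 8/3)
  u_3 = (-63/131, 49/131, -7/131)

Orthogonality check:
  u_2 · u_1 = 0 (should be 0)
  u_3 · u_1 = 0 (should be 0)
  u_3 · u_2 = 0 (should be 0)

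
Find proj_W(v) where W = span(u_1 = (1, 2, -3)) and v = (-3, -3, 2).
proj_W(v) = (-15/14, -15/7, 45/14)

Set up U = [u_1 | ... | u_1] ∈ R^(3×1). The projector onto W = col(U) is P = U (U^T U)^(-1) U^T.
Compute U^T U =
  [14],
and U^T v = (-15).
Solve U^T U · c = U^T v for the coefficients: c = (-15/14). The projection is proj_W(v) = U c.
Check: (v - proj_W(v)) · u_1 = 0  (should be 0).
Result: proj_W(v) = (-15/14, -15/7, 45/14).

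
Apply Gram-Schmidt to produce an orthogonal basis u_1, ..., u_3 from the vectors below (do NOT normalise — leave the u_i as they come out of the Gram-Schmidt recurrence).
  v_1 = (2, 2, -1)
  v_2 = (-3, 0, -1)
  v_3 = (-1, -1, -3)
Orthogonal basis:
  u_1 = (2, 2, -1)
  u_2 = (-17/9, 10/9, -14/9)
  u_3 = (42/65, -21/13, -126/65)

Apply the Gram-Schmidt recurrence
  u_1 = v_1
  u_i = v_i − Σ_{j<i} ((v_i · u_j) / (u_j · u_j)) · u_j.

Step by step this gives:
  u_1 = (2, 2, -1)
  u_2 = (-17/9, 10/9, -14/9)
  u_3 = (42/65, -21/13, -126/65)

Orthogonality check:
  u_2 · u_1 = 0 (should be 0)
  u_3 · u_1 = 0 (should be 0)
  u_3 · u_2 = 0 (should be 0)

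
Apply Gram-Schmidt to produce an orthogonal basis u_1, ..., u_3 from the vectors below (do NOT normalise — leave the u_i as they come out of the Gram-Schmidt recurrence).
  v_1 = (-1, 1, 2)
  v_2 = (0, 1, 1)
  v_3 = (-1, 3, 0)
Orthogonal basis:
  u_1 = (-1, 1, 2)
  u_2 = (1/2, 1/2, 0)
  u_3 = (-4/3, 4/3, -4/3)

Apply the Gram-Schmidt recurrence
  u_1 = v_1
  u_i = v_i − Σ_{j<i} ((v_i · u_j) / (u_j · u_j)) · u_j.

Step by step this gives:
  u_1 = (-1, 1, 2)
  u_2 = (1/2, 1/2, 0)
  u_3 = (-4/3, 4/3, -4/3)

Orthogonality check:
  u_2 · u_1 = 0 (should be 0)
  u_3 · u_1 = 0 (should be 0)
  u_3 · u_2 = 0 (should be 0)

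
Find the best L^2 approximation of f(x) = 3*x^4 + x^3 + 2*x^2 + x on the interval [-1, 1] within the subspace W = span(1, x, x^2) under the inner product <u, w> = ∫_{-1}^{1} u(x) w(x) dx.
g(x) = 32*x^2/7 + 8*x/5 - 9/35

The best approximation g ∈ W is the orthogonal projection of f onto W. Writing g = a_0 + a_1 x + a_2 x^2, the coefficients solve the normal equations G · a = b where
  G_{ij} = <φ_i, φ_j> and b_i = <f, φ_i>, with φ_0 = 1, φ_1 = x, φ_2 = x^2.
G =
  [2, 0, 2/3]
  [0, 2/3, 0]
  [2/3, 0, 2/5],
b = (38/15, 16/15, 58/35).
Solving gives a_0 = -9/35, a_1 = 8/5, a_2 = 32/7, so
  g(x) = 32*x^2/7 + 8*x/5 - 9/35.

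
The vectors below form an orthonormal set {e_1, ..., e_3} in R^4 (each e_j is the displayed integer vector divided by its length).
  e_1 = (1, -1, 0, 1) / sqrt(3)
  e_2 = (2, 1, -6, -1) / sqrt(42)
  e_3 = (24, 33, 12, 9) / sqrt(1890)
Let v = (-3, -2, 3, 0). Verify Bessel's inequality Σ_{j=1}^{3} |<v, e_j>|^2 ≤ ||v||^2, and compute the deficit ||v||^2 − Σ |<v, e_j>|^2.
Σ |<v, e_j>|^2 = 329/15; ||v||^2 = 22; deficit = 1/15

Write each e_j = u_j / sqrt(<u_j, u_j>) where u_j is the displayed integer vector. Then <v, e_j> = <v, u_j> / sqrt(<u_j, u_j>), so |<v, e_j>|^2 = <v, u_j>^2 / <u_j, u_j>.
Coefficients: <v, e_1> = -1/sqrt(3), <v, e_2> = -26/sqrt(42), <v, e_3> = -102/sqrt(1890).
Square and sum: Σ |<v, e_j>|^2 = 329/15.
Compute ||v||^2 = v·v = 22.
Deficit = 22 − 329/15 = 1/15 ≥ 0, confirming Bessel's inequality. (The deficit equals ||v − Σ <v,e_j> e_j||^2, the squared distance from v to span{e_j}.)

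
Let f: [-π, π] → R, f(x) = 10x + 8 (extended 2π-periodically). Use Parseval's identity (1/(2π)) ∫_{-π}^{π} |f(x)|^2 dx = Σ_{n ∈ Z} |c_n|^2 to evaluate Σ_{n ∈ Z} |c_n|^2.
Σ |c_n|^2 = 100π^2/3 + 64

Expand and integrate term by term over [-π, π]:
  ∫ (10x)^2 dx = 100·(2π^3/3); ∫ 2·10·(8)·x dx = 0 (odd integrand); ∫ 8^2 dx = 64·2π.
So (1/(2π)) ∫_{-π}^{π} (10x + 8)^2 dx = 100π^2/3 + 64 = 100π^2/3 + 64.
Parseval ⇒ Σ |c_n|^2 = 100π^2/3 + 64.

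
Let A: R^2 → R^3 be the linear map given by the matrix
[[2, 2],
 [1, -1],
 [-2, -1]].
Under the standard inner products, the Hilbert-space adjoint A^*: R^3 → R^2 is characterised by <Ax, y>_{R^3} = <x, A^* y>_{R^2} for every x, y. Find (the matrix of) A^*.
A^* = A^T =
[[2, 1, -2],
 [2, -1, -1]]

For real matrices with standard dot products, the defining identity <Ax, y> = <x, A^* y> gives (Ax)^T y = x^T (A^*) y, i.e. x^T A^T y = x^T (A^*) y. Since this holds for all x, y, we must have A^* = A^T. Therefore
A^* =
[[2, 1, -2],
 [2, -1, -1]].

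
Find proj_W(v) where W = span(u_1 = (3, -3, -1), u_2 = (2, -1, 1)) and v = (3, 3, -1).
proj_W(v) = (3/5, 0, 4/5)

Set up U = [u_1 | ... | u_2] ∈ R^(3×2). The projector onto W = col(U) is P = U (U^T U)^(-1) U^T.
Compute U^T U =
  [19, 8]
  [8, 6],
and U^T v = (1, 2).
Solve U^T U · c = U^T v for the coefficients: c = (-1/5, 3/5). The projection is proj_W(v) = U c.
Check: (v - proj_W(v)) · u_1 = 0  (should be 0).
Check: (v - proj_W(v)) · u_2 = 0  (should be 0).
Result: proj_W(v) = (3/5, 0, 4/5).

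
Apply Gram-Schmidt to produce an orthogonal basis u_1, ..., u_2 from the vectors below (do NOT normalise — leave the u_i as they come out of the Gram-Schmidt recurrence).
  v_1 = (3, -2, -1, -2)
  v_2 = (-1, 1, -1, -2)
Orthogonal basis:
  u_1 = (3, -2, -1, -2)
  u_2 = (-1, 1, -1, -2)

Apply the Gram-Schmidt recurrence
  u_1 = v_1
  u_i = v_i − Σ_{j<i} ((v_i · u_j) / (u_j · u_j)) · u_j.

Step by step this gives:
  u_1 = (3, -2, -1, -2)
  u_2 = (-1, 1, -1, -2)

Orthogonality check:
  u_2 · u_1 = 0 (should be 0)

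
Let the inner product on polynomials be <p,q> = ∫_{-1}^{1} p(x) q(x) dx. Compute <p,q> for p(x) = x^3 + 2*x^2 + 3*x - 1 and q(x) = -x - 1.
<p,q> = -26/15

Expand the product: p(x)·q(x) = -x^4 - 3*x^3 - 5*x^2 - 2*x + 1.
∫_{-1}^{1} of each monomial x^k gives [2/(k+1) if k even, 0 if k odd]. Integrating term-by-term (or equivalently evaluating the antiderivative F(x) = -x^5/5 - 3*x^4/4 - 5*x^3/3 - x^2 + x at the endpoints):
  F(1) − F(−1) = -157/60 − (-53/60) = -26/15.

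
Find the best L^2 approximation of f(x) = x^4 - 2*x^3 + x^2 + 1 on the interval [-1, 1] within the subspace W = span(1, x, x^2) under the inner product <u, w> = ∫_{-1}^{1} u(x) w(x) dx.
g(x) = 13*x^2/7 - 6*x/5 + 32/35

The best approximation g ∈ W is the orthogonal projection of f onto W. Writing g = a_0 + a_1 x + a_2 x^2, the coefficients solve the normal equations G · a = b where
  G_{ij} = <φ_i, φ_j> and b_i = <f, φ_i>, with φ_0 = 1, φ_1 = x, φ_2 = x^2.
G =
  [2, 0, 2/3]
  [0, 2/3, 0]
  [2/3, 0, 2/5],
b = (46/15, -4/5, 142/105).
Solving gives a_0 = 32/35, a_1 = -6/5, a_2 = 13/7, so
  g(x) = 13*x^2/7 - 6*x/5 + 32/35.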